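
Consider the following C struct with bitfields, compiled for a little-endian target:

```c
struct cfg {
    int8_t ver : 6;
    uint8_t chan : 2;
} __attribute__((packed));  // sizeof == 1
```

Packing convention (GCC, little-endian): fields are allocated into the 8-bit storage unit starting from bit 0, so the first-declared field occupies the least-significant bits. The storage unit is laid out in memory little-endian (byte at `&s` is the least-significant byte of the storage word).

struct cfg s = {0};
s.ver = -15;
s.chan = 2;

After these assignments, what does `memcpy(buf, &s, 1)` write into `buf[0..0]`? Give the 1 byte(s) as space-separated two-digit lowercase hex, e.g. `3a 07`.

b1

ver:6 = -15 → 0x31 << 0 → word 0x31
chan:2 = 2 → 0x2 << 6 → word 0xb1
word = 0xb1 → little-endian bytes:
  [0]=0xb1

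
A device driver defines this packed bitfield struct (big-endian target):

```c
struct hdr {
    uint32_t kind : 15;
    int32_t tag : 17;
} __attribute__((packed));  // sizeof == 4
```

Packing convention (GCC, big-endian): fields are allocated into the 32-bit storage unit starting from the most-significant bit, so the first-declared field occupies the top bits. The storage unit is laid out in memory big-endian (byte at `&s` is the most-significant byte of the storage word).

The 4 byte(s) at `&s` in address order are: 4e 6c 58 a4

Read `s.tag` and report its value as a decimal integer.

22692

[0]=0x4e [1]=0x6c [2]=0x58 [3]=0xa4 (big-endian) → word 0x4e6c58a4
kind [17+:15] = (word>>17) & 0x7fff = 10038
tag [0+:17] = (word>>0) & 0x1ffff = 22692  ←
tag signed 17b, MSB=0: value = 22692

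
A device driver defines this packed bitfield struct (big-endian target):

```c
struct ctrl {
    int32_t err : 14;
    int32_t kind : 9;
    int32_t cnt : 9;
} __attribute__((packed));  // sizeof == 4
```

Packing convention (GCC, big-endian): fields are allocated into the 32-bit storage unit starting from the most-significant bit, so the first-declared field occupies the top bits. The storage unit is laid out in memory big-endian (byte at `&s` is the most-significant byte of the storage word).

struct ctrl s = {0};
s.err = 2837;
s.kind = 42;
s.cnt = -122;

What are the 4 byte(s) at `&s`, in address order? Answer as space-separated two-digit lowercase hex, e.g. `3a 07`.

[18+:14] err=2837 & 0x3fff = 0xb15; word=0x2c540000
[9+:9] kind=42 & 0x1ff = 0x2a; word=0x2c545400
[0+:9] cnt=-122 & 0x1ff = 0x186; word=0x2c545586
word = 0x2c545586 → big-endian bytes:
  [0]=0x2c  [1]=0x54  [2]=0x55  [3]=0x86

2c 54 55 86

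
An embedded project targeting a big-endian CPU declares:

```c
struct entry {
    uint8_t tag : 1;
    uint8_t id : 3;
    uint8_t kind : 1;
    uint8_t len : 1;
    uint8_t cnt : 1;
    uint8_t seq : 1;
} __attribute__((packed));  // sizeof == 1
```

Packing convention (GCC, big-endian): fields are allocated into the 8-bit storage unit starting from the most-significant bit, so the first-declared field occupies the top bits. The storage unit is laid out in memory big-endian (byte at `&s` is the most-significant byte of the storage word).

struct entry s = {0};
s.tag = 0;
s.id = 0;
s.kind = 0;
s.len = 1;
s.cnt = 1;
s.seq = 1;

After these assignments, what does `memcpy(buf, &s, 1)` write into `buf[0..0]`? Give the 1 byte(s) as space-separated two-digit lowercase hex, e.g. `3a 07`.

tag (1b) val=0 bits=0x0 at bit 7: 0x00
id (3b) val=0 bits=0x0 at bit 4: 0x00
kind (1b) val=0 bits=0x0 at bit 3: 0x00
len (1b) val=1 bits=0x1 at bit 2: 0x04
cnt (1b) val=1 bits=0x1 at bit 1: 0x06
seq (1b) val=1 bits=0x1 at bit 0: 0x07
word = 0x07 → big-endian bytes:
  [0]=0x07

07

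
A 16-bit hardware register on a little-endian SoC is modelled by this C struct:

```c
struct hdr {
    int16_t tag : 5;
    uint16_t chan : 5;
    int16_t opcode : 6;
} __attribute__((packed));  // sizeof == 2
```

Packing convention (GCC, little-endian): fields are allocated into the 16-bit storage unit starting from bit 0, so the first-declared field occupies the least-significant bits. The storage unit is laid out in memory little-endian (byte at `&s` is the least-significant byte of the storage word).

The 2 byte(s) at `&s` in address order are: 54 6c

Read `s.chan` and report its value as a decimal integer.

[0]=0x54 [1]=0x6c (little-endian) → word 0x6c54
tag [0+:5] = (word>>0) & 0x1f = 20
chan [5+:5] = (word>>5) & 0x1f = 2  ←
opcode [10+:6] = (word>>10) & 0x3f = 27

2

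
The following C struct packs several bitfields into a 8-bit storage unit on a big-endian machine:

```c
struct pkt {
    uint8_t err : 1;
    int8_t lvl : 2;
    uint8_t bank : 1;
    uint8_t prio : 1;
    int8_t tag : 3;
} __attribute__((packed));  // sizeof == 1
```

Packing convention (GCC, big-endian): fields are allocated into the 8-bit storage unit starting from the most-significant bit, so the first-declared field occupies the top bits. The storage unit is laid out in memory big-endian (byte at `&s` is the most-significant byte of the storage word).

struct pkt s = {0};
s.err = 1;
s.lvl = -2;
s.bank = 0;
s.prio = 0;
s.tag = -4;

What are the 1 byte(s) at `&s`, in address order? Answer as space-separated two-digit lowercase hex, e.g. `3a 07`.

[7+:1] err=1 & 0x1 = 0x1; word=0x80
[5+:2] lvl=-2 & 0x3 = 0x2; word=0xc0
[4+:1] bank=0 & 0x1 = 0x0; word=0xc0
[3+:1] prio=0 & 0x1 = 0x0; word=0xc0
[0+:3] tag=-4 & 0x7 = 0x4; word=0xc4
word = 0xc4 → big-endian bytes:
  [0]=0xc4

c4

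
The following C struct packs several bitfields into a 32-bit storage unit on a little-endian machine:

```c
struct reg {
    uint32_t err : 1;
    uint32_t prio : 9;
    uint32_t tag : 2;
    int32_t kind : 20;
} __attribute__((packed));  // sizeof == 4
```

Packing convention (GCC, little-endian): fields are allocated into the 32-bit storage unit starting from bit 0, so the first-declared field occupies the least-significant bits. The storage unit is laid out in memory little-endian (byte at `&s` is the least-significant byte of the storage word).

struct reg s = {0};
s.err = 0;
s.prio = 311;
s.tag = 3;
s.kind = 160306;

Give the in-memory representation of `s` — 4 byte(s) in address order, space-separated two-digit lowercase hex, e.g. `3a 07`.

6e 2e 23 27

err:1 = 0 → 0x0 << 0 → word 0x00000000
prio:9 = 311 → 0x137 << 1 → word 0x0000026e
tag:2 = 3 → 0x3 << 10 → word 0x00000e6e
kind:20 = 160306 → 0x27232 << 12 → word 0x27232e6e
word = 0x27232e6e → little-endian bytes:
  [0]=0x6e  [1]=0x2e  [2]=0x23  [3]=0x27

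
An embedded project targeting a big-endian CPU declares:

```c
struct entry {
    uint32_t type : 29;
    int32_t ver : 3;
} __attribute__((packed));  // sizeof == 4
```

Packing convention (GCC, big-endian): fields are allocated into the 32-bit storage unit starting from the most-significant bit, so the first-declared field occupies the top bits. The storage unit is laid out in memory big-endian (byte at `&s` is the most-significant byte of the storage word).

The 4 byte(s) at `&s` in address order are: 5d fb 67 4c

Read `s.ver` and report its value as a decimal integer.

-4

[0]=0x5d [1]=0xfb [2]=0x67 [3]=0x4c (big-endian) → word 0x5dfb674c
type:29 @ bit 3 → (0x5dfb674c>>3)&0x1fffffff = 0xbbf6ce9
ver:3 @ bit 0 → (0x5dfb674c>>0)&0x7 = 0x4  ←
ver signed 3b, MSB=1: 4 - 8 = -4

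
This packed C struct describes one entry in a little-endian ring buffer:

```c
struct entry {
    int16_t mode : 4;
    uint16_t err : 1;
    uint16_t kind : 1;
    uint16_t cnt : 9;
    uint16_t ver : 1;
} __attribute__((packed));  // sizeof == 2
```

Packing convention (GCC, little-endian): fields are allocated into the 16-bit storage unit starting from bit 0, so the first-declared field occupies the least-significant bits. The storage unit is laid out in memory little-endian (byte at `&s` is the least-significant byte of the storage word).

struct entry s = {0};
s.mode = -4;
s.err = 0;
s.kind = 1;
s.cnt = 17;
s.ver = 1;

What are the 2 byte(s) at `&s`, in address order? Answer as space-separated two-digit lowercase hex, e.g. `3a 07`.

6c 84

mode:4 = -4 → 0xc << 0 → word 0x000c
err:1 = 0 → 0x0 << 4 → word 0x000c
kind:1 = 1 → 0x1 << 5 → word 0x002c
cnt:9 = 17 → 0x11 << 6 → word 0x046c
ver:1 = 1 → 0x1 << 15 → word 0x846c
word = 0x846c → little-endian bytes:
  [0]=0x6c  [1]=0x84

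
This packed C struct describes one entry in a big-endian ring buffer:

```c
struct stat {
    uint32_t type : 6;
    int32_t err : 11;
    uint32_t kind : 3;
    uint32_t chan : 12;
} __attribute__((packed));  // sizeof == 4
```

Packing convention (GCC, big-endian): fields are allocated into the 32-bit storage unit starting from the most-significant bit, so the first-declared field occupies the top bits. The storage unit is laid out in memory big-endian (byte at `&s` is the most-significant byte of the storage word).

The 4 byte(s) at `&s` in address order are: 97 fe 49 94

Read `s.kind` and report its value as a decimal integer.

4

[0]=0x97 [1]=0xfe [2]=0x49 [3]=0x94 (big-endian) → word 0x97fe4994
type:6 @ bit 26 → (0x97fe4994>>26)&0x3f = 0x25
err:11 @ bit 15 → (0x97fe4994>>15)&0x7ff = 0x7fc
kind:3 @ bit 12 → (0x97fe4994>>12)&0x7 = 0x4  ←
chan:12 @ bit 0 → (0x97fe4994>>0)&0xfff = 0x994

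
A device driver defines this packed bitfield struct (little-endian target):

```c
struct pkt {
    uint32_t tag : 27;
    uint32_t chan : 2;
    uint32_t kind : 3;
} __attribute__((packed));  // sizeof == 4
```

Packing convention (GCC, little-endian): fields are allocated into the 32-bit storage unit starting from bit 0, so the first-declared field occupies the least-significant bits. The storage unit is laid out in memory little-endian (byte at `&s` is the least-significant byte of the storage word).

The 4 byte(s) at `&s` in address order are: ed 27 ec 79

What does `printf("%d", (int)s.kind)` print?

3

[0]=0xed [1]=0x27 [2]=0xec [3]=0x79 (little-endian) → word 0x79ec27ed
tag:27 @ bit 0 → (0x79ec27ed>>0)&0x7ffffff = 0x1ec27ed
chan:2 @ bit 27 → (0x79ec27ed>>27)&0x3 = 0x3
kind:3 @ bit 29 → (0x79ec27ed>>29)&0x7 = 0x3  ←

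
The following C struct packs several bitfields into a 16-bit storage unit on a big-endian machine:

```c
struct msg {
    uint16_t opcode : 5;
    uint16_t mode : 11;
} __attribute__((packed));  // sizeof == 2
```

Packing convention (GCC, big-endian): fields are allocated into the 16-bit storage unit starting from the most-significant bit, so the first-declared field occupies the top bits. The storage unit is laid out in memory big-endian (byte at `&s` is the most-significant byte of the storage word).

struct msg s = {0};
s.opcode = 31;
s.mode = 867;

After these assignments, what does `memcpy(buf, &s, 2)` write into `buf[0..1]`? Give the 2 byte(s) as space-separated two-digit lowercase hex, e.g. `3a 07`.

fb 63

opcode:5 = 31 → 0x1f << 11 → word 0xf800
mode:11 = 867 → 0x363 << 0 → word 0xfb63
word = 0xfb63 → big-endian bytes:
  [0]=0xfb  [1]=0x63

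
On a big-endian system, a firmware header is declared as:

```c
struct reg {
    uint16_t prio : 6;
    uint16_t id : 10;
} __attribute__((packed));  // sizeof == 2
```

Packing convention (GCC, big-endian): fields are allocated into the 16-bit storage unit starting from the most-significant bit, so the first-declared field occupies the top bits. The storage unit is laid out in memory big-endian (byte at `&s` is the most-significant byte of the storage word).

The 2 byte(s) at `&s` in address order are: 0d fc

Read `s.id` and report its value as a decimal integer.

508

[0]=0x0d [1]=0xfc (big-endian) → word 0x0dfc
prio:6 @ bit 10 → (0x0dfc>>10)&0x3f = 0x3
id:10 @ bit 0 → (0x0dfc>>0)&0x3ff = 0x1fc  ←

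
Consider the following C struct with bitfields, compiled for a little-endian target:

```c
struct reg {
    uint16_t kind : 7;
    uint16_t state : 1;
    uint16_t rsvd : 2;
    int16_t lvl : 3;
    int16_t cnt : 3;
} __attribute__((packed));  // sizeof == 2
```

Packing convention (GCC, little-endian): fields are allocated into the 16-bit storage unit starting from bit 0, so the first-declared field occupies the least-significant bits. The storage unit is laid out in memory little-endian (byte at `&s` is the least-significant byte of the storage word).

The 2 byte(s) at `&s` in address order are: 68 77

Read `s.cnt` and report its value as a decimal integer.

3

[0]=0x68 [1]=0x77 (little-endian) → word 0x7768
kind [0+:7] = (word>>0) & 0x7f = 104
state [7+:1] = (word>>7) & 0x1 = 0
rsvd [8+:2] = (word>>8) & 0x3 = 3
lvl [10+:3] = (word>>10) & 0x7 = 5
cnt [13+:3] = (word>>13) & 0x7 = 3  ←
cnt signed 3b, MSB=0: value = 3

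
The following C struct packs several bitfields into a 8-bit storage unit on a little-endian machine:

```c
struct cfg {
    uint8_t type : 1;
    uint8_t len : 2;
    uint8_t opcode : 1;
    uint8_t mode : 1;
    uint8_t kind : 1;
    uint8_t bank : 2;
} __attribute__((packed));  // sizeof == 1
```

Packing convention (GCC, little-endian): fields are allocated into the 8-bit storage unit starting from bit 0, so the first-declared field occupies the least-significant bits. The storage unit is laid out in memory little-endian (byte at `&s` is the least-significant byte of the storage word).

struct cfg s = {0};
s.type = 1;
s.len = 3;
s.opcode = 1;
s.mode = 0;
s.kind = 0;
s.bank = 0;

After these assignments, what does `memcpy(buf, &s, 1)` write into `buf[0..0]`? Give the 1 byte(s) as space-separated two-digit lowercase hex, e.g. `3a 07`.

type:1 = 1 → 0x1 << 0 → word 0x01
len:2 = 3 → 0x3 << 1 → word 0x07
opcode:1 = 1 → 0x1 << 3 → word 0x0f
mode:1 = 0 → 0x0 << 4 → word 0x0f
kind:1 = 0 → 0x0 << 5 → word 0x0f
bank:2 = 0 → 0x0 << 6 → word 0x0f
word = 0x0f → little-endian bytes:
  [0]=0x0f

0f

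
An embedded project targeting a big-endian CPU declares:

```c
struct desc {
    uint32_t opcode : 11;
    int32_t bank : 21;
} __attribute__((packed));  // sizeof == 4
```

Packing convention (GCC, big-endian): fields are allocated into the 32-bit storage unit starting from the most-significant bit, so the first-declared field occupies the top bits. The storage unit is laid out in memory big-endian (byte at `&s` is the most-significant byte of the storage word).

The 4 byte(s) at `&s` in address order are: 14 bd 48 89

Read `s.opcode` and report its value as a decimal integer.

165

[0]=0x14 [1]=0xbd [2]=0x48 [3]=0x89 (big-endian) → word 0x14bd4889
opcode:11 @ bit 21 → (0x14bd4889>>21)&0x7ff = 0xa5  ←
bank:21 @ bit 0 → (0x14bd4889>>0)&0x1fffff = 0x1d4889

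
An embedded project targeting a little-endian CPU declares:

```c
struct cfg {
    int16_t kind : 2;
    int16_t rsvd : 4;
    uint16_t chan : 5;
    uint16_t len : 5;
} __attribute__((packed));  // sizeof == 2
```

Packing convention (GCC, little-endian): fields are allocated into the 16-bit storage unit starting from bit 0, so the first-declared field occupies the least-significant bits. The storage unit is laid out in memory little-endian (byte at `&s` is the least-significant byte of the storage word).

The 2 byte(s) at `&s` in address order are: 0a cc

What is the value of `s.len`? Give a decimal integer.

[0]=0x0a [1]=0xcc (little-endian) → word 0xcc0a
kind:2 @ bit 0 → (0xcc0a>>0)&0x3 = 0x2
rsvd:4 @ bit 2 → (0xcc0a>>2)&0xf = 0x2
chan:5 @ bit 6 → (0xcc0a>>6)&0x1f = 0x10
len:5 @ bit 11 → (0xcc0a>>11)&0x1f = 0x19  ←

25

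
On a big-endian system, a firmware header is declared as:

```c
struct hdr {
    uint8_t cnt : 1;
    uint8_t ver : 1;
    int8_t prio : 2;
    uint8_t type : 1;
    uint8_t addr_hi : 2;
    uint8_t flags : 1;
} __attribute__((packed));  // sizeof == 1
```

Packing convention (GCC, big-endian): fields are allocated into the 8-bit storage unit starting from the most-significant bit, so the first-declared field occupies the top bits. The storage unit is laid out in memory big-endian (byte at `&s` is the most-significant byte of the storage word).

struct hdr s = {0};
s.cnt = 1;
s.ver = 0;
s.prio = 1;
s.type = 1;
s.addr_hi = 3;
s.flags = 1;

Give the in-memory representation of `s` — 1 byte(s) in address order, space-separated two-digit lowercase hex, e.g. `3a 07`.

9f

[7+:1] cnt=1 & 0x1 = 0x1; word=0x80
[6+:1] ver=0 & 0x1 = 0x0; word=0x80
[4+:2] prio=1 & 0x3 = 0x1; word=0x90
[3+:1] type=1 & 0x1 = 0x1; word=0x98
[1+:2] addr_hi=3 & 0x3 = 0x3; word=0x9e
[0+:1] flags=1 & 0x1 = 0x1; word=0x9f
word = 0x9f → big-endian bytes:
  [0]=0x9f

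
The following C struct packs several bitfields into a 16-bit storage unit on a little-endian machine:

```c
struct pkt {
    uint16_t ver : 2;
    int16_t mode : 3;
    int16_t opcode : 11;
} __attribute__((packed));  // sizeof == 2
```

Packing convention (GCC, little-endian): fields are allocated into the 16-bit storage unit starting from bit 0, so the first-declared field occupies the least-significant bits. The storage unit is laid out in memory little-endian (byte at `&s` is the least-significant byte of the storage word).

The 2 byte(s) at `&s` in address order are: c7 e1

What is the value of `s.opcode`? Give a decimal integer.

-242

[0]=0xc7 [1]=0xe1 (little-endian) → word 0xe1c7
ver [0+:2] = (word>>0) & 0x3 = 3
mode [2+:3] = (word>>2) & 0x7 = 1
opcode [5+:11] = (word>>5) & 0x7ff = 1806  ←
opcode signed 11b, MSB=1: 1806 - 2048 = -242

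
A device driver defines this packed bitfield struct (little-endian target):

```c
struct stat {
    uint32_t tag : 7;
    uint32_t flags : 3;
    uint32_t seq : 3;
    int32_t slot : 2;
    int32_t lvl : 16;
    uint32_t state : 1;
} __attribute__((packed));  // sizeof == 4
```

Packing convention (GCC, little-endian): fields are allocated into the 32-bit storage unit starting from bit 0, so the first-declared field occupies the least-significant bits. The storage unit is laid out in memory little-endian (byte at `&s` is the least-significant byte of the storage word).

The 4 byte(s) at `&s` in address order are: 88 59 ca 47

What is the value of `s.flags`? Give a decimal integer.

3

[0]=0x88 [1]=0x59 [2]=0xca [3]=0x47 (little-endian) → word 0x47ca5988
tag [0+:7] = (word>>0) & 0x7f = 8
flags [7+:3] = (word>>7) & 0x7 = 3  ←
seq [10+:3] = (word>>10) & 0x7 = 6
slot [13+:2] = (word>>13) & 0x3 = 2
lvl [15+:16] = (word>>15) & 0xffff = 36756
state [31+:1] = (word>>31) & 0x1 = 0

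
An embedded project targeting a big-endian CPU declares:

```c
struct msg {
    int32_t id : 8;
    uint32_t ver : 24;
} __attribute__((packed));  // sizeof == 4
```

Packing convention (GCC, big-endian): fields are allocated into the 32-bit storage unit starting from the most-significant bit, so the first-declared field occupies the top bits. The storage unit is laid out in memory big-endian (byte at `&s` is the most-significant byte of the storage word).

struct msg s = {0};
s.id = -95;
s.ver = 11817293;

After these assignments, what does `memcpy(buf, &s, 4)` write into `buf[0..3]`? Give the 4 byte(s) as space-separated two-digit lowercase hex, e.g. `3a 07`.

id:8 = -95 → 0xa1 << 24 → word 0xa1000000
ver:24 = 11817293 → 0xb4514d << 0 → word 0xa1b4514d
word = 0xa1b4514d → big-endian bytes:
  [0]=0xa1  [1]=0xb4  [2]=0x51  [3]=0x4d

a1 b4 51 4d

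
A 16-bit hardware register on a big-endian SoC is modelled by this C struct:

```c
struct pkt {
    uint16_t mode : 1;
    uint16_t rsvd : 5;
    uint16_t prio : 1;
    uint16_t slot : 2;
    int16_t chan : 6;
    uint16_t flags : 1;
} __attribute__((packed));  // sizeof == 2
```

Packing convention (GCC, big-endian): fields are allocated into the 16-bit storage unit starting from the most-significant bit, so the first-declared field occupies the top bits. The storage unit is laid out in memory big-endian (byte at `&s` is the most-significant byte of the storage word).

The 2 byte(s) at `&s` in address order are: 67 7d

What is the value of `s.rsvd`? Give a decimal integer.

[0]=0x67 [1]=0x7d (big-endian) → word 0x677d
mode:1 @ bit 15 → (0x677d>>15)&0x1 = 0x0
rsvd:5 @ bit 10 → (0x677d>>10)&0x1f = 0x19  ←
prio:1 @ bit 9 → (0x677d>>9)&0x1 = 0x1
slot:2 @ bit 7 → (0x677d>>7)&0x3 = 0x2
chan:6 @ bit 1 → (0x677d>>1)&0x3f = 0x3e
flags:1 @ bit 0 → (0x677d>>0)&0x1 = 0x1

25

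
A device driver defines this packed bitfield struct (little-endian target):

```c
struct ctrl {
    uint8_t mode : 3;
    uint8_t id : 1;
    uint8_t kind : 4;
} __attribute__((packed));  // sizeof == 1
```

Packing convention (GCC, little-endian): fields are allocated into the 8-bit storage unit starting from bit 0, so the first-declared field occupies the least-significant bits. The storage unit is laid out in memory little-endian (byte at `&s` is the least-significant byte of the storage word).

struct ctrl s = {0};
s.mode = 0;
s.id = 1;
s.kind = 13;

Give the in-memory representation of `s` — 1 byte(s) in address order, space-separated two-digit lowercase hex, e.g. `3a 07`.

d8

mode (3b) val=0 bits=0x0 at bit 0: 0x00
id (1b) val=1 bits=0x1 at bit 3: 0x08
kind (4b) val=13 bits=0xd at bit 4: 0xd8
word = 0xd8 → little-endian bytes:
  [0]=0xd8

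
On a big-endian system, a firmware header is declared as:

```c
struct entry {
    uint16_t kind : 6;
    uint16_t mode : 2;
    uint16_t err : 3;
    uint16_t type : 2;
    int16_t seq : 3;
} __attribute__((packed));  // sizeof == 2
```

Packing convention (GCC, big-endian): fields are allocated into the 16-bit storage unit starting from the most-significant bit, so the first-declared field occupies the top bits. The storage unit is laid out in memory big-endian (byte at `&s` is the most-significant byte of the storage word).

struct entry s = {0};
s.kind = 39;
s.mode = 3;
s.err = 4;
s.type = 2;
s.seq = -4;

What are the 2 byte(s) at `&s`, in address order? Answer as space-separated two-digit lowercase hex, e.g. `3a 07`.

9f 94

kind (6b) val=39 bits=0x27 at bit 10: 0x9c00
mode (2b) val=3 bits=0x3 at bit 8: 0x9f00
err (3b) val=4 bits=0x4 at bit 5: 0x9f80
type (2b) val=2 bits=0x2 at bit 3: 0x9f90
seq (3b) val=-4 bits=0x4 at bit 0: 0x9f94
word = 0x9f94 → big-endian bytes:
  [0]=0x9f  [1]=0x94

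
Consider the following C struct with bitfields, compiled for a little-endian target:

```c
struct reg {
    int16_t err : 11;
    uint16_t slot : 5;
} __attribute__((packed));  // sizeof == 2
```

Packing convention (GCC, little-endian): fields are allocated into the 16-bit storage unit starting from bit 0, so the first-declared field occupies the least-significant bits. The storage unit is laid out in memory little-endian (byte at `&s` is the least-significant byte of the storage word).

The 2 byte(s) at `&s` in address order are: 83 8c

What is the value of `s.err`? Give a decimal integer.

-893

[0]=0x83 [1]=0x8c (little-endian) → word 0x8c83
err:11 @ bit 0 → (0x8c83>>0)&0x7ff = 0x483  ←
slot:5 @ bit 11 → (0x8c83>>11)&0x1f = 0x11
err signed 11b, MSB=1: 1155 - 2048 = -893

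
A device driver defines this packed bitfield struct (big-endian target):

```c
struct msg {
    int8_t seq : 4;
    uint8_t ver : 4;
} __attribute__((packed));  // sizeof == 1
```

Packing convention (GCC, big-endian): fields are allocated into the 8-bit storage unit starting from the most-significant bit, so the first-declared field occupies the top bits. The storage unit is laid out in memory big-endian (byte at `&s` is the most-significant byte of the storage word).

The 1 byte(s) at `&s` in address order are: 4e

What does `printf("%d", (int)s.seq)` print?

[0]=0x4e (big-endian) → word 0x4e
seq:4 @ bit 4 → (0x4e>>4)&0xf = 0x4  ←
ver:4 @ bit 0 → (0x4e>>0)&0xf = 0xe
seq signed 4b, MSB=0: value = 4

4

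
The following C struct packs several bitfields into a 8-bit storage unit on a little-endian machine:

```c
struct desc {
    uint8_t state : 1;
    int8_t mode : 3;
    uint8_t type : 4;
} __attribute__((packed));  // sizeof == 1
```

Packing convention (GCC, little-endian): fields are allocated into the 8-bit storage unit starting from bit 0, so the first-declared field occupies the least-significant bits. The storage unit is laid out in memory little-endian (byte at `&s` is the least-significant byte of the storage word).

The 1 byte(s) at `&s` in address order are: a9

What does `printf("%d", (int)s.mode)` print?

-4

[0]=0xa9 (little-endian) → word 0xa9
state [0+:1] = (word>>0) & 0x1 = 1
mode [1+:3] = (word>>1) & 0x7 = 4  ←
type [4+:4] = (word>>4) & 0xf = 10
mode signed 3b, MSB=1: 4 - 8 = -4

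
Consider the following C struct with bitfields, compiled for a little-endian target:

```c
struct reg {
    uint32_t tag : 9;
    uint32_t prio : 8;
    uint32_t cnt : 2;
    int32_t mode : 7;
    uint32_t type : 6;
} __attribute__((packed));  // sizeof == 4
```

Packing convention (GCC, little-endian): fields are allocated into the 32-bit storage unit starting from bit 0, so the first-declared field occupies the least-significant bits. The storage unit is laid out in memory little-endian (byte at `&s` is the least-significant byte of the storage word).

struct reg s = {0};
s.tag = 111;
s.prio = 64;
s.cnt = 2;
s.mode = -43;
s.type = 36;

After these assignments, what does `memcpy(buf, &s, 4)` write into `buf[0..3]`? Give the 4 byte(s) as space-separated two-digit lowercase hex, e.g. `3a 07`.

6f 80 ac 92

[0+:9] tag=111 & 0x1ff = 0x6f; word=0x0000006f
[9+:8] prio=64 & 0xff = 0x40; word=0x0000806f
[17+:2] cnt=2 & 0x3 = 0x2; word=0x0004806f
[19+:7] mode=-43 & 0x7f = 0x55; word=0x02ac806f
[26+:6] type=36 & 0x3f = 0x24; word=0x92ac806f
word = 0x92ac806f → little-endian bytes:
  [0]=0x6f  [1]=0x80  [2]=0xac  [3]=0x92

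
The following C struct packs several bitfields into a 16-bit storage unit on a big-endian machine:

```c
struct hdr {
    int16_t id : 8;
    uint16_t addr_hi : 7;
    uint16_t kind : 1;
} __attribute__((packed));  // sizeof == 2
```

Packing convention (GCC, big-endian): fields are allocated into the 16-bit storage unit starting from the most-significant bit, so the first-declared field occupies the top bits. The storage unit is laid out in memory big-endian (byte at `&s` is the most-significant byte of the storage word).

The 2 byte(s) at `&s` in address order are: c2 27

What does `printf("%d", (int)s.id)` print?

[0]=0xc2 [1]=0x27 (big-endian) → word 0xc227
id:8 @ bit 8 → (0xc227>>8)&0xff = 0xc2  ←
addr_hi:7 @ bit 1 → (0xc227>>1)&0x7f = 0x13
kind:1 @ bit 0 → (0xc227>>0)&0x1 = 0x1
id signed 8b, MSB=1: 194 - 256 = -62

-62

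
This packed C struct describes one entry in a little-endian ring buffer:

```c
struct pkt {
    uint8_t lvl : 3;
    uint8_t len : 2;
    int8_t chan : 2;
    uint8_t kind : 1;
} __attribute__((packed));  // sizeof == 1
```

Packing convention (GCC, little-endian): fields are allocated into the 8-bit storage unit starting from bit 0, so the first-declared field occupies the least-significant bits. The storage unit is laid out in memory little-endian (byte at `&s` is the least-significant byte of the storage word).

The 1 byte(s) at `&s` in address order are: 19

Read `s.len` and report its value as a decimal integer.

[0]=0x19 (little-endian) → word 0x19
lvl [0+:3] = (word>>0) & 0x7 = 1
len [3+:2] = (word>>3) & 0x3 = 3  ←
chan [5+:2] = (word>>5) & 0x3 = 0
kind [7+:1] = (word>>7) & 0x1 = 0

3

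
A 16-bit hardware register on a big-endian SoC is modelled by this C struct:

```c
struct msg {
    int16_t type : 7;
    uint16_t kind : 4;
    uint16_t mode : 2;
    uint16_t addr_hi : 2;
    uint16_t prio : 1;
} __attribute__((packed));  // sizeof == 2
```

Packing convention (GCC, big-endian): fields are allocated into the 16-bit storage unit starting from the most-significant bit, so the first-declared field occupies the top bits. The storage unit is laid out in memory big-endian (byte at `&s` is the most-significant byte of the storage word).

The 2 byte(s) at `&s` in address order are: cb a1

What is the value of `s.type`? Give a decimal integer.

-27

[0]=0xcb [1]=0xa1 (big-endian) → word 0xcba1
type [9+:7] = (word>>9) & 0x7f = 101  ←
kind [5+:4] = (word>>5) & 0xf = 13
mode [3+:2] = (word>>3) & 0x3 = 0
addr_hi [1+:2] = (word>>1) & 0x3 = 0
prio [0+:1] = (word>>0) & 0x1 = 1
type signed 7b, MSB=1: 101 - 128 = -27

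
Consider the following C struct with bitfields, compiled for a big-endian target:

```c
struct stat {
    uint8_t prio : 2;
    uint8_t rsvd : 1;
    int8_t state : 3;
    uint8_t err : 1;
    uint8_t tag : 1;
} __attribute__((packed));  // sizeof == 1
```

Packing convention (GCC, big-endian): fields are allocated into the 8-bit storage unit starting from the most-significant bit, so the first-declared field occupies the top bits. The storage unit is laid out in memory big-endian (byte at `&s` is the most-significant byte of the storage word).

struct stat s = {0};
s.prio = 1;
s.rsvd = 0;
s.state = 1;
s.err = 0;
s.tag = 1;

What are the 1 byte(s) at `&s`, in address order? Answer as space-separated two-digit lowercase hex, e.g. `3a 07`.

prio (2b) val=1 bits=0x1 at bit 6: 0x40
rsvd (1b) val=0 bits=0x0 at bit 5: 0x40
state (3b) val=1 bits=0x1 at bit 2: 0x44
err (1b) val=0 bits=0x0 at bit 1: 0x44
tag (1b) val=1 bits=0x1 at bit 0: 0x45
word = 0x45 → big-endian bytes:
  [0]=0x45

45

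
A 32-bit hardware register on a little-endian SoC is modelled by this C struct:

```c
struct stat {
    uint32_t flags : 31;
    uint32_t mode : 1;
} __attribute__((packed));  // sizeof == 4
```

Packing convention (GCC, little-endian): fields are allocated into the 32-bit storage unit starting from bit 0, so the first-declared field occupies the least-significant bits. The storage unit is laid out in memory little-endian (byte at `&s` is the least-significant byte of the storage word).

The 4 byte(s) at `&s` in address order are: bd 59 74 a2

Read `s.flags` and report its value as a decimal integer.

[0]=0xbd [1]=0x59 [2]=0x74 [3]=0xa2 (little-endian) → word 0xa27459bd
flags [0+:31] = (word>>0) & 0x7fffffff = 578050493  ←
mode [31+:1] = (word>>31) & 0x1 = 1

578050493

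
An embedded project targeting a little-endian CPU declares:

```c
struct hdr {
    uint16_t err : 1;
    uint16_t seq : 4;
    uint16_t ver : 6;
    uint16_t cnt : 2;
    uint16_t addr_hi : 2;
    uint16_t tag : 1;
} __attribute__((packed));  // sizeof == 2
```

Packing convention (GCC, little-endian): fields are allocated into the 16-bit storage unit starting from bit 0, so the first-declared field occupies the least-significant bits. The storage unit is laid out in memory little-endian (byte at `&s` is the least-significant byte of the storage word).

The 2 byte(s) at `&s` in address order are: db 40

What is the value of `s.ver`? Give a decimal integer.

[0]=0xdb [1]=0x40 (little-endian) → word 0x40db
err [0+:1] = (word>>0) & 0x1 = 1
seq [1+:4] = (word>>1) & 0xf = 13
ver [5+:6] = (word>>5) & 0x3f = 6  ←
cnt [11+:2] = (word>>11) & 0x3 = 0
addr_hi [13+:2] = (word>>13) & 0x3 = 2
tag [15+:1] = (word>>15) & 0x1 = 0

6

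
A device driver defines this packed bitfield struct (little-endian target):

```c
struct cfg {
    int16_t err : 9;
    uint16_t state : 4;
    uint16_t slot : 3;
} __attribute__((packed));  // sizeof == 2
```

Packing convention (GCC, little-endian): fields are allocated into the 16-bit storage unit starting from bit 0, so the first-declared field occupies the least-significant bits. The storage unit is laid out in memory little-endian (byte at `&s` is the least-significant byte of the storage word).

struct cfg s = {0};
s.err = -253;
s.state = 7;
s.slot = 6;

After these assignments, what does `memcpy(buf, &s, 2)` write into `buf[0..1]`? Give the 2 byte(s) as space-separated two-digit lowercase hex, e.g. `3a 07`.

03 cf

[0+:9] err=-253 & 0x1ff = 0x103; word=0x0103
[9+:4] state=7 & 0xf = 0x7; word=0x0f03
[13+:3] slot=6 & 0x7 = 0x6; word=0xcf03
word = 0xcf03 → little-endian bytes:
  [0]=0x03  [1]=0xcf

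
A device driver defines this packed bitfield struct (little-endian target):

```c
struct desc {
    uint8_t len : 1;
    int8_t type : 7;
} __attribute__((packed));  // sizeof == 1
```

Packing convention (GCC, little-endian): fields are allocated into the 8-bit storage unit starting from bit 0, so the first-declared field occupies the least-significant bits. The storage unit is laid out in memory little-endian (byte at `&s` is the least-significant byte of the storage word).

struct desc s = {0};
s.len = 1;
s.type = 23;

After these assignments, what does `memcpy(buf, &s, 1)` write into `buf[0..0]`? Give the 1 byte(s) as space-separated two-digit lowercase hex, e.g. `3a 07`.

len:1 = 1 → 0x1 << 0 → word 0x01
type:7 = 23 → 0x17 << 1 → word 0x2f
word = 0x2f → little-endian bytes:
  [0]=0x2f

2f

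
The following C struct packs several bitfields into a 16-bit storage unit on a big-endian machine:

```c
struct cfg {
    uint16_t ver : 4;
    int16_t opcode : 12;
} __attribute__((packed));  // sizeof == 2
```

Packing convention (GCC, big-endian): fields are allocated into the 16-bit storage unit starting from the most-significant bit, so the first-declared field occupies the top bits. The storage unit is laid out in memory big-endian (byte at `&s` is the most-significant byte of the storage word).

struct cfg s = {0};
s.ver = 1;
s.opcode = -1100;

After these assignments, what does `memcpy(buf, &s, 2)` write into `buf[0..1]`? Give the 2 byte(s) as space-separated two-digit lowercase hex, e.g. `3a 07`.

[12+:4] ver=1 & 0xf = 0x1; word=0x1000
[0+:12] opcode=-1100 & 0xfff = 0xbb4; word=0x1bb4
word = 0x1bb4 → big-endian bytes:
  [0]=0x1b  [1]=0xb4

1b b4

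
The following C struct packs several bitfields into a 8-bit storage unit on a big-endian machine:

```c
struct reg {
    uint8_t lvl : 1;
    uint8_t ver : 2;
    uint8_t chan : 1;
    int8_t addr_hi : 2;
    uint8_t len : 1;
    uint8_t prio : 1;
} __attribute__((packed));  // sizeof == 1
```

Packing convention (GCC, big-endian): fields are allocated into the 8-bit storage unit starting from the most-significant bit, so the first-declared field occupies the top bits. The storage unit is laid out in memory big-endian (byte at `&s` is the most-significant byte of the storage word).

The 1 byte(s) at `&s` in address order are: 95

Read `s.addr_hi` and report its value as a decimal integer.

1

[0]=0x95 (big-endian) → word 0x95
lvl:1 @ bit 7 → (0x95>>7)&0x1 = 0x1
ver:2 @ bit 5 → (0x95>>5)&0x3 = 0x0
chan:1 @ bit 4 → (0x95>>4)&0x1 = 0x1
addr_hi:2 @ bit 2 → (0x95>>2)&0x3 = 0x1  ←
len:1 @ bit 1 → (0x95>>1)&0x1 = 0x0
prio:1 @ bit 0 → (0x95>>0)&0x1 = 0x1
addr_hi signed 2b, MSB=0: value = 1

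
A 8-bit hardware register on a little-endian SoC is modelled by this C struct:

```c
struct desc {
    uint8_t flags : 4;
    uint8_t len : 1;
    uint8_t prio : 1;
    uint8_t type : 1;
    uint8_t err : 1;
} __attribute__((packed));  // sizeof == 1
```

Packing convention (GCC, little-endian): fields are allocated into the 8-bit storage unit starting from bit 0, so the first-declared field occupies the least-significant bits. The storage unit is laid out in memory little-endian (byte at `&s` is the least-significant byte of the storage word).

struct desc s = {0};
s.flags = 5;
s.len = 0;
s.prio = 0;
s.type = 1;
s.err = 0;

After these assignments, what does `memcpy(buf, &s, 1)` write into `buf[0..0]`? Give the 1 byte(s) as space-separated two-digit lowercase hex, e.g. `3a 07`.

45

flags:4 = 5 → 0x5 << 0 → word 0x05
len:1 = 0 → 0x0 << 4 → word 0x05
prio:1 = 0 → 0x0 << 5 → word 0x05
type:1 = 1 → 0x1 << 6 → word 0x45
err:1 = 0 → 0x0 << 7 → word 0x45
word = 0x45 → little-endian bytes:
  [0]=0x45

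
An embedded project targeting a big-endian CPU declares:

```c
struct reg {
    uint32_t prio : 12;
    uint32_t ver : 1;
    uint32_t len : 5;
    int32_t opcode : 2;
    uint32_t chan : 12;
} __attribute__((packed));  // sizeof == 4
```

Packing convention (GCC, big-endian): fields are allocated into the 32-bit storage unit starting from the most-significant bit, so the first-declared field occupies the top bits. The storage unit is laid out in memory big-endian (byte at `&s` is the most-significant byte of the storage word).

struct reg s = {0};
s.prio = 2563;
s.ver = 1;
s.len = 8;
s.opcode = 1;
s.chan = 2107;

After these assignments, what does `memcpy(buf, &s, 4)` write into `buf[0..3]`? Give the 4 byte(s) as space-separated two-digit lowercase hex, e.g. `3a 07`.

[20+:12] prio=2563 & 0xfff = 0xa03; word=0xa0300000
[19+:1] ver=1 & 0x1 = 0x1; word=0xa0380000
[14+:5] len=8 & 0x1f = 0x8; word=0xa03a0000
[12+:2] opcode=1 & 0x3 = 0x1; word=0xa03a1000
[0+:12] chan=2107 & 0xfff = 0x83b; word=0xa03a183b
word = 0xa03a183b → big-endian bytes:
  [0]=0xa0  [1]=0x3a  [2]=0x18  [3]=0x3b

a0 3a 18 3b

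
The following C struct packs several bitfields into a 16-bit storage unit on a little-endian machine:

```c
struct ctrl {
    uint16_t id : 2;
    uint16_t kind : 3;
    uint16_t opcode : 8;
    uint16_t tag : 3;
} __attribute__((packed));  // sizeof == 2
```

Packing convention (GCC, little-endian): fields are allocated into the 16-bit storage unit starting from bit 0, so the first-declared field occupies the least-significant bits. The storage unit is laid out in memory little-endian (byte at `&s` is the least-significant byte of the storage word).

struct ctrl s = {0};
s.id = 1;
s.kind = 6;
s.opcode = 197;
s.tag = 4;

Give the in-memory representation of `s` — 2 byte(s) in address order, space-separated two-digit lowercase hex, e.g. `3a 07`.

[0+:2] id=1 & 0x3 = 0x1; word=0x0001
[2+:3] kind=6 & 0x7 = 0x6; word=0x0019
[5+:8] opcode=197 & 0xff = 0xc5; word=0x18b9
[13+:3] tag=4 & 0x7 = 0x4; word=0x98b9
word = 0x98b9 → little-endian bytes:
  [0]=0xb9  [1]=0x98

b9 98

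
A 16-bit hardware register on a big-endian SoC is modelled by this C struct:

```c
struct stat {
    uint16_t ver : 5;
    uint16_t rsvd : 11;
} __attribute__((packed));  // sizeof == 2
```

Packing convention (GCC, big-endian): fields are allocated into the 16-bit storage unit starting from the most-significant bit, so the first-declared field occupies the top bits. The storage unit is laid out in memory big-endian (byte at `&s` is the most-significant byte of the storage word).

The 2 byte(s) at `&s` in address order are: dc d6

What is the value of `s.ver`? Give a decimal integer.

[0]=0xdc [1]=0xd6 (big-endian) → word 0xdcd6
ver [11+:5] = (word>>11) & 0x1f = 27  ←
rsvd [0+:11] = (word>>0) & 0x7ff = 1238

27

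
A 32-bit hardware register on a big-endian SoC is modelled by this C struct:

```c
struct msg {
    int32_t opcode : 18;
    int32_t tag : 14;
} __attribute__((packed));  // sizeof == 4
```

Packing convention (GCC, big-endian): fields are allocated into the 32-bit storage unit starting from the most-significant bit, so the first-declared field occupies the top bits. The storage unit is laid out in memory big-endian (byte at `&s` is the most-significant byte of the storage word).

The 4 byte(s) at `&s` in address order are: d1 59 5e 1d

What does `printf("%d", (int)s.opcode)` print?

[0]=0xd1 [1]=0x59 [2]=0x5e [3]=0x1d (big-endian) → word 0xd1595e1d
opcode:18 @ bit 14 → (0xd1595e1d>>14)&0x3ffff = 0x34565  ←
tag:14 @ bit 0 → (0xd1595e1d>>0)&0x3fff = 0x1e1d
opcode signed 18b, MSB=1: 214373 - 262144 = -47771

-47771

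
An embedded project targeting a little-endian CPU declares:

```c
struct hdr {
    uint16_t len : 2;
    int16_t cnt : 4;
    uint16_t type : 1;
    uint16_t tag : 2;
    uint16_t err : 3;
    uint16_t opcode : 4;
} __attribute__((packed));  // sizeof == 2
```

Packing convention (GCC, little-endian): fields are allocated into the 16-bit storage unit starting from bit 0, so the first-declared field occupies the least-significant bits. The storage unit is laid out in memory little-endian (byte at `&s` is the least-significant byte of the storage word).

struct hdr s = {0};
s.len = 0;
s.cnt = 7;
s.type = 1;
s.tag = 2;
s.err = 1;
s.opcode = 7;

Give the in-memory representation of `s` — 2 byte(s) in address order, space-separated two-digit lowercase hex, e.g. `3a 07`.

len (2b) val=0 bits=0x0 at bit 0: 0x0000
cnt (4b) val=7 bits=0x7 at bit 2: 0x001c
type (1b) val=1 bits=0x1 at bit 6: 0x005c
tag (2b) val=2 bits=0x2 at bit 7: 0x015c
err (3b) val=1 bits=0x1 at bit 9: 0x035c
opcode (4b) val=7 bits=0x7 at bit 12: 0x735c
word = 0x735c → little-endian bytes:
  [0]=0x5c  [1]=0x73

5c 73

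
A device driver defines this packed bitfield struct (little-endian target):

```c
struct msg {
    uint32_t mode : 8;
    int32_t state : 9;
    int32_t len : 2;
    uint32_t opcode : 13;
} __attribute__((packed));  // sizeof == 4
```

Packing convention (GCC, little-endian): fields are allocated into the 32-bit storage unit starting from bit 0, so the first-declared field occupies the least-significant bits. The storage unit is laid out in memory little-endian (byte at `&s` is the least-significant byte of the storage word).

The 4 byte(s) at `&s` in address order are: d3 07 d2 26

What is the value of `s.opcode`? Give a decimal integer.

1242

[0]=0xd3 [1]=0x07 [2]=0xd2 [3]=0x26 (little-endian) → word 0x26d207d3
mode:8 @ bit 0 → (0x26d207d3>>0)&0xff = 0xd3
state:9 @ bit 8 → (0x26d207d3>>8)&0x1ff = 0x7
len:2 @ bit 17 → (0x26d207d3>>17)&0x3 = 0x1
opcode:13 @ bit 19 → (0x26d207d3>>19)&0x1fff = 0x4da  ←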